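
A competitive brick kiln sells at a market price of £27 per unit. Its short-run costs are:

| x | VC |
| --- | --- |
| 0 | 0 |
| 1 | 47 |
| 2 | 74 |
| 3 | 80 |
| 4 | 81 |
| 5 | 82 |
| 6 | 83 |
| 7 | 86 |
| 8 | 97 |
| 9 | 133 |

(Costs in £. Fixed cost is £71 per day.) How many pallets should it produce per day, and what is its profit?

Tabulate TR − TC: x=0: -71; x=1: -91; x=2: -91; x=3: -70; x=4: -44; x=5: -18; x=6: 8; x=7: 32; x=8: 48; x=9: 39.
Profit is maximized at x = 8. AVC there is 97/8 = £12.12 ≤ P, so producing beats shutting down (which would give -£71).

x = 8; profit = £48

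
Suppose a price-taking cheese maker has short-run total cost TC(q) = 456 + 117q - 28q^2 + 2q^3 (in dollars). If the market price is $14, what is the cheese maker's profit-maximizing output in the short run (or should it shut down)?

Strip out fixed cost: VC = 117q - 28q^2 + 2q^3. Then AVC = 117 - 28q + 2q^2 and MC = 117 - 56q + 6q^2.
AVC is minimized where dAVC/dq = -28 + 4q = 0, at q = 7; min AVC = 117 - 28·7 + 2·7^2 = $19.
With P < min AVC ($14 < $19), every unit sold adds to the loss.
Best response: produce nothing and absorb the $456 fixed cost.

Shut down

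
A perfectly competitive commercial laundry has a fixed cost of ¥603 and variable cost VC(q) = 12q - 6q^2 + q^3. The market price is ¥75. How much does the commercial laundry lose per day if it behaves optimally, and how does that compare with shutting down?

Profit = -¥211 at q = 7

AVC = 12 - 6q + q^2; min AVC = ¥3 at q = 3. Since P = ¥75 ≥ min AVC, the firm produces.
MC = 12 - 12q + 3q^2. Setting P = MC and taking the root on the rising branch gives q* = 7.
TR = 75·7 = 525. TC = 603 + 133 = 736. Profit = 525 − 736 = -¥211.
By producing, the firm covers all variable cost plus ¥392 of fixed cost; shutting down would lose the full ¥603.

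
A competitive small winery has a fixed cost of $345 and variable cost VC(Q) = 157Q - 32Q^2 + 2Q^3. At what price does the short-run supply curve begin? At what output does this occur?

Short-run supply begins at min AVC. From VC = 157Q - 32Q^2 + 2Q^3, AVC = 157 - 32Q + 2Q^2.
dAVC/dQ = -32 + 4Q = 0 gives Q = 8. min AVC = 157 - 32·8 + 2·8^2 = 29.
So the shutdown price is $29.

$29 per unit, at Q = 8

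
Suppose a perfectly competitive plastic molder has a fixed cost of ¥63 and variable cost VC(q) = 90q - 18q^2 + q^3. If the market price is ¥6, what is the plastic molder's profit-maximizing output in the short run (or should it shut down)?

From TC, MC = TC'(q) = 90 - 36q + 3q^2 and AVC = VC/q = 90 - 18q + q^2.
AVC is minimized where dAVC/dq = -18 + 2q = 0, at q = 9; min AVC = 90 - 18·9 + 9^2 = ¥9.
With P < min AVC (¥6 < ¥9), every unit sold adds to the loss.
Shutting down limits the loss to fixed cost, ¥63.

Shut down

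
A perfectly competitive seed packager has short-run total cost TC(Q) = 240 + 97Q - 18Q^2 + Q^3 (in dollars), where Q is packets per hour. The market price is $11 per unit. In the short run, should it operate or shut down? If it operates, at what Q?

Shut down

Variable cost is VC = 97Q - 18Q^2 + Q^3, so AVC = VC/Q = 97 - 18Q + Q^2 and MC = dTC/dQ = 97 - 36Q + 3Q^2.
AVC hits its minimum where MC = AVC, at Q = 9, giving min AVC = 97 - 18·9 + 9^2 = $16.
With P < min AVC ($11 < $16), every unit sold adds to the loss.
Best response: produce nothing and absorb the $240 fixed cost.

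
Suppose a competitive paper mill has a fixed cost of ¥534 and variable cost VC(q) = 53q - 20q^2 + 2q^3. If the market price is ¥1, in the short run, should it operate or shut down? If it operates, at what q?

Strip out fixed cost: VC = 53q - 20q^2 + 2q^3. Then AVC = 53 - 20q + 2q^2 and MC = 53 - 40q + 6q^2.
AVC hits its minimum where MC = AVC, at q = 5, giving min AVC = 53 - 20·5 + 2·5^2 = ¥3.
P = ¥1 lies below min AVC = ¥3; no output level covers variable cost.
The firm minimizes its loss by shutting down and losing only its fixed cost of ¥534.

Shut down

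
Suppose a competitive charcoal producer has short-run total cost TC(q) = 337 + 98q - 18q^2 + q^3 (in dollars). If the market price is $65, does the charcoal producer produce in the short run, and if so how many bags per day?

Variable cost is VC = 98q - 18q^2 + q^3, so AVC = VC/q = 98 - 18q + q^2 and MC = dTC/dq = 98 - 36q + 3q^2.
AVC hits its minimum where MC = AVC, at q = 9, giving min AVC = 98 - 18·9 + 9^2 = $17.
Since P = $65 ≥ min AVC = $17, price covers variable cost and the firm should produce.
Solving P = MC: 33 - 36q + 3q^2 = 0 ⇒ q = 1 or 11. On the upward-sloping branch, q* = 11.
Check: AVC at q = 11 is $21 ≤ P, so revenue covers variable cost.
Profit = P·q − TC = 65·11 − 568 = $147.

Produce at q = 11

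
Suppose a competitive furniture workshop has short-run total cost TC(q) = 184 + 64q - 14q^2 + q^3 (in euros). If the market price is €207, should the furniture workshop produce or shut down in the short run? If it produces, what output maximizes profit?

From TC, MC = TC'(q) = 64 - 28q + 3q^2 and AVC = VC/q = 64 - 14q + q^2.
The AVC parabola has its vertex at q = 14/2 = 7, where AVC = 64 - 14·7 + 7^2 = €15.
Since P = €207 ≥ min AVC = €15, price covers variable cost and the firm should produce.
P = MC gives -143 - 28q + 3q^2 = 0, with roots -11/3 and 13. Take the larger (rising MC): q* = 13.
Check: AVC at q = 13 is €51 ≤ P, so revenue covers variable cost.
Profit = P·q − TC = 207·13 − 847 = €1844.

Produce at q = 13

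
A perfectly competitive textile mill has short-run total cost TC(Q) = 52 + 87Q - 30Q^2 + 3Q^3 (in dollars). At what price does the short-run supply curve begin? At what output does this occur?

$12 per unit, at Q = 5

The firm shuts down when price falls below the minimum of average variable cost. AVC = VC/Q = 87 - 30Q + 3Q^2.
dAVC/dQ = -30 + 6Q = 0 gives Q = 5. min AVC = 87 - 30·5 + 3·5^2 = 12.
The firm shuts down for any P below $12.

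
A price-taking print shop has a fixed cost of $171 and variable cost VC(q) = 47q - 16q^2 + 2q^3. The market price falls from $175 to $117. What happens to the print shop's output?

Output falls from 8 to 7

AVC = 47 - 16q + 2q^2, minimized at q = 4 where min AVC = $15. MC = 47 - 32q + 6q^2.
At P = $175 ≥ min AVC, set P = MC on the rising branch: q = 8.
At P = $117 ≥ min AVC, set P = MC: q = 7. The firm stays open but cuts output.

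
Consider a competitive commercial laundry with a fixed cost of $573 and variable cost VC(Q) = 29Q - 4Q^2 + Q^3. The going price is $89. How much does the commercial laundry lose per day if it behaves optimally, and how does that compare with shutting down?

AVC = 29 - 4Q + Q^2; min AVC = $25 at Q = 2. Since P = $89 ≥ min AVC, the firm produces.
With MC = 29 - 8Q + 3Q^2, P = MC on the upward-sloping part at Q* = 6.
TR = 89·6 = 534. TC = 573 + 246 = 819. Profit = 534 − 819 = -$285.
That loss of $285 beats the $573 the firm would lose by shutting down; producing recovers $288 of fixed cost.

Profit = -$285 at Q = 6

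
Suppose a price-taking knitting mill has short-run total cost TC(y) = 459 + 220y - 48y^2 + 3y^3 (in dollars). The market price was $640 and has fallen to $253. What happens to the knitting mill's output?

Output falls from 14 to 11

MC = 220 - 96y + 9y^2; the shutdown threshold is min AVC = $28 (at y = 8).
With P = $640 above the shutdown price, P = MC gives y = 14.
At P = $253 ≥ min AVC, set P = MC: y = 11. The firm stays open but cuts output.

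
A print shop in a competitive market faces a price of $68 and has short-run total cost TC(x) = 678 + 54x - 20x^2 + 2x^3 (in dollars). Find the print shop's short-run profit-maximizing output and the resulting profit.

Profit = -$286 at x = 7

AVC = 54 - 20x + 2x^2; min AVC = $4 at x = 5. Since P = $68 ≥ min AVC, the firm produces.
With MC = 54 - 40x + 6x^2, P = MC on the upward-sloping part at x* = 7.
TR = 68·7 = 476. TC = 678 + 84 = 762. Profit = 476 − 762 = -$286.
By producing, the firm covers all variable cost plus $392 of fixed cost; shutting down would lose the full $678.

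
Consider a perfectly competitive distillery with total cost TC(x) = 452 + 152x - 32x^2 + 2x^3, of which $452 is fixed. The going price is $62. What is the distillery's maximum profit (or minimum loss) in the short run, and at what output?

Profit = -$128 at x = 9

AVC = 152 - 32x + 2x^2; min AVC = $24 at x = 8. Since P = $62 ≥ min AVC, the firm produces.
MC = 152 - 64x + 6x^2. Setting P = MC and taking the root on the rising branch gives x* = 9.
TR = 62·9 = 558. TC = 452 + 234 = 686. Profit = 558 − 686 = -$128.
Shutting down would mean losing the fixed cost of $452, so operating at a loss of $128 is better by $324.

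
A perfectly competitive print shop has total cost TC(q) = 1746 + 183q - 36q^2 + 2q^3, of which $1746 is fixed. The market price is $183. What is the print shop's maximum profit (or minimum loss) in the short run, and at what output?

Profit = -$18 at q = 12

AVC = 183 - 36q + 2q^2 has its minimum $21 at q = 9; price $183 clears that bar, so the firm operates.
With MC = 183 - 72q + 6q^2, P = MC on the upward-sloping part at q* = 12.
TR = 183·12 = 2196. TC = 1746 + 468 = 2214. Profit = 2196 − 2214 = -$18.
That loss of $18 beats the $1746 the firm would lose by shutting down; producing recovers $1728 of fixed cost.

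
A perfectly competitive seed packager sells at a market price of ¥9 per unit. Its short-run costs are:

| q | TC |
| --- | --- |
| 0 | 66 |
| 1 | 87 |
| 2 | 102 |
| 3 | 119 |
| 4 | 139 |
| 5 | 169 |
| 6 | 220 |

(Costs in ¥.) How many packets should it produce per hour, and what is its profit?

Tabulate TR − TC: q=0: -66; q=1: -78; q=2: -84; q=3: -92; q=4: -103; q=5: -124; q=6: -166.
Profit is highest at q = 0. Equivalently, the lowest AVC in the table is 53/3 ≈ ¥17.67 at q = 3, and P = ¥9 falls below it — price never covers variable cost, so the firm shuts down and loses only its fixed cost.

q = 0 (shut down); profit = -¥66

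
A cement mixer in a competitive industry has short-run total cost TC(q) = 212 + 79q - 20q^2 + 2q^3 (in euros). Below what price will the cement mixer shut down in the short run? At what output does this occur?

€29 per unit, at q = 5

Short-run supply begins at min AVC. From VC = 79q - 20q^2 + 2q^3, AVC = 79 - 20q + 2q^2.
dAVC/dq = -20 + 4q = 0 gives q = 5. min AVC = 79 - 20·5 + 2·5^2 = 29.
So the shutdown price is €29.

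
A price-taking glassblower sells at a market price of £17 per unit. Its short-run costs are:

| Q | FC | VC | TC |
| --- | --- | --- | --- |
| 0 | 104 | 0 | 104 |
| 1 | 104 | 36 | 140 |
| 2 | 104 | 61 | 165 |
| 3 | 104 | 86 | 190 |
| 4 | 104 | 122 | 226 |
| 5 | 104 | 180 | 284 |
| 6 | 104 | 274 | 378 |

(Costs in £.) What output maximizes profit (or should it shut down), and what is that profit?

Q = 0 (shut down); profit = -£104

Profit at each row (π = 17Q − TC): Q=0: -104; Q=1: -123; Q=2: -131; Q=3: -139; Q=4: -158; Q=5: -199; Q=6: -276.
Profit is highest at Q = 0. Equivalently, the lowest AVC in the table is 86/3 ≈ £28.67 at Q = 3, and P = £17 falls below it — price never covers variable cost, so the firm shuts down and loses only its fixed cost.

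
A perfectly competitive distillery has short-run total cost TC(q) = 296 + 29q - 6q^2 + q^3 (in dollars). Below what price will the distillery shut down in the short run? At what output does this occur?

$20 per unit, at q = 3

Short-run supply begins at min AVC. From VC = 29q - 6q^2 + q^3, AVC = 29 - 6q + q^2.
At the minimum of AVC, MC = AVC. MC = 29 - 12q + 3q^2; setting MC = AVC gives 2q^2 - 6q = 0, so q = 3. min AVC = 20.
So the shutdown price is $20.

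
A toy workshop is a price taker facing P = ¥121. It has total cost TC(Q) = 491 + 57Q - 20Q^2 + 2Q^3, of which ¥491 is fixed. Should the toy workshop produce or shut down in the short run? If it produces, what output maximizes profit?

From TC, MC = TC'(Q) = 57 - 40Q + 6Q^2 and AVC = VC/Q = 57 - 20Q + 2Q^2.
AVC hits its minimum where MC = AVC, at Q = 5, giving min AVC = 57 - 20·5 + 2·5^2 = ¥7.
P = ¥121 exceeds min AVC = ¥7, so the firm stays open.
Set P = MC: 121 = 57 - 40Q + 6Q^2 → -64 - 40Q + 6Q^2 = 0. The roots are Q = -4/3 and Q = 8; the profit-maximizing output is on the rising part of MC, so Q* = 8.
Check: AVC at Q = 8 is ¥25 ≤ P, so revenue covers variable cost.
Profit = P·Q − TC = 121·8 − 691 = ¥277.

Produce at Q = 8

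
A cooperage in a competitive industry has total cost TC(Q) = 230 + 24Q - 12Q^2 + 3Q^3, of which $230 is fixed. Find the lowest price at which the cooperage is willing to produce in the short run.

$12 per unit

The shutdown price is the minimum of AVC. VC = 24Q - 12Q^2 + 3Q^3, so AVC = 24 - 12Q + 3Q^2.
dAVC/dQ = -12 + 6Q = 0 gives Q = 2. min AVC = 24 - 12·2 + 3·2^2 = 12.
For P < $12 the firm produces nothing.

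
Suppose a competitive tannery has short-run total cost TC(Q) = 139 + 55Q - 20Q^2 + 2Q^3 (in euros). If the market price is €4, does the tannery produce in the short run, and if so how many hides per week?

Shut down

Strip out fixed cost: VC = 55Q - 20Q^2 + 2Q^3. Then AVC = 55 - 20Q + 2Q^2 and MC = 55 - 40Q + 6Q^2.
AVC hits its minimum where MC = AVC, at Q = 5, giving min AVC = 55 - 20·5 + 2·5^2 = €5.
With P < min AVC (€4 < €5), every unit sold adds to the loss.
Shutting down limits the loss to fixed cost, €139.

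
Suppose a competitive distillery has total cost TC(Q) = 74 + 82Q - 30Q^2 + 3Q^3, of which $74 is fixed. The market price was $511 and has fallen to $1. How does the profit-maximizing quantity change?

AVC = 82 - 30Q + 3Q^2, minimized at Q = 5 where min AVC = $7. MC = 82 - 60Q + 9Q^2.
With P = $511 above the shutdown price, P = MC gives Q = 11.
At P = $1 < min AVC = $7, price no longer covers variable cost at any output, so the firm shuts down: Q = 0.

Output falls from 11 to 0 (the firm shuts down)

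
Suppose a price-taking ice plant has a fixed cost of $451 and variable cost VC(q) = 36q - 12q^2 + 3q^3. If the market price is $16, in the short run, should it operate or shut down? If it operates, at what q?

Shut down

From TC, MC = TC'(q) = 36 - 24q + 9q^2 and AVC = VC/q = 36 - 12q + 3q^2.
The AVC parabola has its vertex at q = 12/6 = 2, where AVC = 36 - 12·2 + 3·2^2 = $24.
Since P = $16 < min AVC = $24, price fails to cover variable cost at any output.
The firm minimizes its loss by shutting down and losing only its fixed cost of $451.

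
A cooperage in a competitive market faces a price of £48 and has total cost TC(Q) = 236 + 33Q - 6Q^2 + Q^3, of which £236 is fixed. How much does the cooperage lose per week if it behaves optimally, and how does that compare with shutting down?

Profit = -£136 at Q = 5

AVC = 33 - 6Q + Q^2; min AVC = £24 at Q = 3. Since P = £48 ≥ min AVC, the firm produces.
MC = 33 - 12Q + 3Q^2. Setting P = MC and taking the root on the rising branch gives Q* = 5.
TR = 48·5 = 240. TC = 236 + 140 = 376. Profit = 240 − 376 = -£136.
That loss of £136 beats the £236 the firm would lose by shutting down; producing recovers £100 of fixed cost.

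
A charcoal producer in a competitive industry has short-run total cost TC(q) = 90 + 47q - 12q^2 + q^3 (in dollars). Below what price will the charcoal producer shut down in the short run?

$11 per unit

The firm shuts down when price falls below the minimum of average variable cost. AVC = VC/q = 47 - 12q + q^2.
At the minimum of AVC, MC = AVC. MC = 47 - 24q + 3q^2; setting MC = AVC gives 2q^2 - 12q = 0, so q = 6. min AVC = 11.
For P < $11 the firm produces nothing.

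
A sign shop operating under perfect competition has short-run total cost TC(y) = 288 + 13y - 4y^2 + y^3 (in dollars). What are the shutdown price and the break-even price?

Shutdown price = $9; break-even price = $73

AVC = 13 - 4y + y^2; minimized at y = 2, giving min AVC = $9. That is the shutdown price.
ATC = 288/y + 13 - 4y + y^2. Setting dATC/dy = −288/y^2 − 4 + 2y = 0 gives y = 6 (since 2·6^3 − 4·6^2 = 288).
min ATC = 288/6 + 13 − 4·6 + 6^2 = $73. That is the break-even price.
Between these two prices the firm operates at a loss; above $73 it earns a profit.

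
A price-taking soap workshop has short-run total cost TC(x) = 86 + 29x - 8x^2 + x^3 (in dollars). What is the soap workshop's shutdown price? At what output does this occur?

The shutdown price is the minimum of AVC. VC = 29x - 8x^2 + x^3, so AVC = 29 - 8x + x^2.
At the minimum of AVC, MC = AVC. MC = 29 - 16x + 3x^2; setting MC = AVC gives 2x^2 - 8x = 0, so x = 4. min AVC = 13.
So the shutdown price is $13.

$13 per unit, at x = 4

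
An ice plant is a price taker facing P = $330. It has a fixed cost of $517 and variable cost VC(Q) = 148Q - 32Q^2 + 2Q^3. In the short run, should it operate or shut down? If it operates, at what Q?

Produce at Q = 13

From TC, MC = TC'(Q) = 148 - 64Q + 6Q^2 and AVC = VC/Q = 148 - 32Q + 2Q^2.
The AVC parabola has its vertex at Q = 32/4 = 8, where AVC = 148 - 32·8 + 2·8^2 = $20.
P = $330 exceeds min AVC = $20, so the firm stays open.
Set P = MC: 330 = 148 - 64Q + 6Q^2 → -182 - 64Q + 6Q^2 = 0. The roots are Q = -7/3 and Q = 13; the profit-maximizing output is on the rising part of MC, so Q* = 13.
Check: AVC at Q = 13 is $70 ≤ P, so revenue covers variable cost.
Profit = P·Q − TC = 330·13 − 1427 = $2863.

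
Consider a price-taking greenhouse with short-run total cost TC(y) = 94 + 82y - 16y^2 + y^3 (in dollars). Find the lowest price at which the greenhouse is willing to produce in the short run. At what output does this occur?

$18 per unit, at y = 8

Short-run supply begins at min AVC. From VC = 82y - 16y^2 + y^3, AVC = 82 - 16y + y^2.
At the minimum of AVC, MC = AVC. MC = 82 - 32y + 3y^2; setting MC = AVC gives 2y^2 - 16y = 0, so y = 8. min AVC = 18.
So the shutdown price is $18.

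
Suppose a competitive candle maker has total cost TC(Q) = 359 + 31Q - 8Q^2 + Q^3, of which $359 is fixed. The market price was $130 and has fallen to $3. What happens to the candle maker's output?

MC = 31 - 16Q + 3Q^2; the shutdown threshold is min AVC = $15 (at Q = 4).
With P = $130 above the shutdown price, P = MC gives Q = 9.
At P = $3 < min AVC = $15, price no longer covers variable cost at any output, so the firm shuts down: Q = 0.

Output falls from 9 to 0 (the firm shuts down)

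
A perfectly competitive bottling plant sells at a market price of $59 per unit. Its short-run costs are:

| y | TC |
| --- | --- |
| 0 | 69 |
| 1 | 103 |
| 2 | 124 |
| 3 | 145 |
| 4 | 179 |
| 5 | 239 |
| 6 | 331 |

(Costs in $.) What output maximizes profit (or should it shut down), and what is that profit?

y = 4; profit = $57

Tabulate TR − TC: y=0: -69; y=1: -44; y=2: -6; y=3: 32; y=4: 57; y=5: 56; y=6: 23.
Profit is maximized at y = 4. AVC there is 110/4 = $27.50 ≤ P, so producing beats shutting down (which would give -$69).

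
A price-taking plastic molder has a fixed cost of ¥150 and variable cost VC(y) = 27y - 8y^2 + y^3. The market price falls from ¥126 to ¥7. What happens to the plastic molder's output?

MC = 27 - 16y + 3y^2; the shutdown threshold is min AVC = ¥11 (at y = 4).
With P = ¥126 above the shutdown price, P = MC gives y = 9.
At P = ¥7 < min AVC = ¥11, price no longer covers variable cost at any output, so the firm shuts down: y = 0.

Output falls from 9 to 0 (the firm shuts down)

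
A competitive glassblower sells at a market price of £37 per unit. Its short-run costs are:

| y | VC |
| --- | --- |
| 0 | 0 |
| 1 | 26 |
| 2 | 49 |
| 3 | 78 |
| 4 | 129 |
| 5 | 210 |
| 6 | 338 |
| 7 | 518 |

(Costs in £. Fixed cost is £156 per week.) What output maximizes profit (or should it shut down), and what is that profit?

y = 3; profit = -£123

Profit at each row (π = 37y − TC): y=0: -156; y=1: -145; y=2: -131; y=3: -123; y=4: -137; y=5: -181; y=6: -272; y=7: -415.
Profit is maximized at y = 3. AVC there is 78/3 = £26 ≤ P, so producing beats shutting down (which would give -£156).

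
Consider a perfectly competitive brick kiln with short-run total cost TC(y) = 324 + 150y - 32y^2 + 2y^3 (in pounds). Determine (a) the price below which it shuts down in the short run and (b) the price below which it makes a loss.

Shutdown price = £22; break-even price = £60

AVC = 150 - 32y + 2y^2; minimized at y = 8, giving min AVC = £22. That is the shutdown price.
ATC = 324/y + 150 - 32y + 2y^2. Setting dATC/dy = −324/y^2 − 32 + 4y = 0 gives y = 9 (since 4·9^3 − 32·9^2 = 324).
min ATC = 324/9 + 150 − 32·9 + 2·9^2 = £60. That is the break-even price.
For £22 ≤ P < £60 the firm produces at a loss; below £22 it shuts down.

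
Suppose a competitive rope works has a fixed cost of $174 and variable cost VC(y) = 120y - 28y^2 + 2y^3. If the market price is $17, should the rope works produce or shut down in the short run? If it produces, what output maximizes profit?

Variable cost is VC = 120y - 28y^2 + 2y^3, so AVC = VC/y = 120 - 28y + 2y^2 and MC = dTC/dy = 120 - 56y + 6y^2.
AVC hits its minimum where MC = AVC, at y = 7, giving min AVC = 120 - 28·7 + 2·7^2 = $22.
P = $17 lies below min AVC = $22; no output level covers variable cost.
Best response: produce nothing and absorb the $174 fixed cost.

Shut down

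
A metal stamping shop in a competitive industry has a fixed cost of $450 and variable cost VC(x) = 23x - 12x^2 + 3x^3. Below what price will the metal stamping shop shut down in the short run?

$11 per unit

The shutdown price is the minimum of AVC. VC = 23x - 12x^2 + 3x^3, so AVC = 23 - 12x + 3x^2.
At the minimum of AVC, MC = AVC. MC = 23 - 24x + 9x^2; setting MC = AVC gives 6x^2 - 12x = 0, so x = 2. min AVC = 11.
For P < $11 the firm produces nothing.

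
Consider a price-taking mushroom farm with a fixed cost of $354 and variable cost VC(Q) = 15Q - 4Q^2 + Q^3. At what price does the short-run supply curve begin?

$11 per unit

Short-run supply begins at min AVC. From VC = 15Q - 4Q^2 + Q^3, AVC = 15 - 4Q + Q^2.
At the minimum of AVC, MC = AVC. MC = 15 - 8Q + 3Q^2; setting MC = AVC gives 2Q^2 - 4Q = 0, so Q = 2. min AVC = 11.
For P < $11 the firm produces nothing.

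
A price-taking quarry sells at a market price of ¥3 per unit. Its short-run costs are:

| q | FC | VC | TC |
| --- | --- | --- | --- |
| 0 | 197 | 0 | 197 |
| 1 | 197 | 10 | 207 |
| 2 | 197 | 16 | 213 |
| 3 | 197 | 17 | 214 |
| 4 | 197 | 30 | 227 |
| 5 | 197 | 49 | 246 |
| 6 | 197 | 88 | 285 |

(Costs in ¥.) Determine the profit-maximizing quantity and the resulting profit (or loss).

Profit at each row (π = 3q − TC): q=0: -197; q=1: -204; q=2: -207; q=3: -205; q=4: -215; q=5: -231; q=6: -267.
Profit is highest at q = 0. Equivalently, the lowest AVC in the table is 17/3 ≈ ¥5.67 at q = 3, and P = ¥3 falls below it — price never covers variable cost, so the firm shuts down and loses only its fixed cost.

q = 0 (shut down); profit = -¥197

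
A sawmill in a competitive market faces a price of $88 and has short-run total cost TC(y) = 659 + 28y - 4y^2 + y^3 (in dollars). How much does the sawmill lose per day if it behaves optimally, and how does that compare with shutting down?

AVC = 28 - 4y + y^2; min AVC = $24 at y = 2. Since P = $88 ≥ min AVC, the firm produces.
MC = 28 - 8y + 3y^2. Setting P = MC and taking the root on the rising branch gives y* = 6.
TR = 88·6 = 528. TC = 659 + 240 = 899. Profit = 528 − 899 = -$371.
By producing, the firm covers all variable cost plus $288 of fixed cost; shutting down would lose the full $659.

Profit = -$371 at y = 6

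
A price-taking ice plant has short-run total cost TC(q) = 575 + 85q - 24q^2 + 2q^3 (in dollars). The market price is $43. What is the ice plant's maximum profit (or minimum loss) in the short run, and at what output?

Profit = -$379 at q = 7

AVC = 85 - 24q + 2q^2 has its minimum $13 at q = 6; price $43 clears that bar, so the firm operates.
With MC = 85 - 48q + 6q^2, P = MC on the upward-sloping part at q* = 7.
TR = 43·7 = 301. TC = 575 + 105 = 680. Profit = 301 − 680 = -$379.
Shutting down would mean losing the fixed cost of $575, so operating at a loss of $379 is better by $196.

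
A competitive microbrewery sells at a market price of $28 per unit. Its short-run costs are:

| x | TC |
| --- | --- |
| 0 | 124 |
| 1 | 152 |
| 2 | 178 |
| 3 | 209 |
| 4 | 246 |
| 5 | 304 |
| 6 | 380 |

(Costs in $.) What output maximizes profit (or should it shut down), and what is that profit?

x = 2; profit = -$122

Profit at each row (π = 28x − TC): x=0: -124; x=1: -124; x=2: -122; x=3: -125; x=4: -134; x=5: -164; x=6: -212.
Profit is maximized at x = 2. AVC there is 54/2 = $27 ≤ P, so producing beats shutting down (which would give -$124).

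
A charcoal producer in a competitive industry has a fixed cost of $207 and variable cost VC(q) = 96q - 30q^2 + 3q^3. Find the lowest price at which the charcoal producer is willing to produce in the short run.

Short-run supply begins at min AVC. From VC = 96q - 30q^2 + 3q^3, AVC = 96 - 30q + 3q^2.
At the minimum of AVC, MC = AVC. MC = 96 - 60q + 9q^2; setting MC = AVC gives 6q^2 - 30q = 0, so q = 5. min AVC = 21.
For P < $21 the firm produces nothing.

$21 per unit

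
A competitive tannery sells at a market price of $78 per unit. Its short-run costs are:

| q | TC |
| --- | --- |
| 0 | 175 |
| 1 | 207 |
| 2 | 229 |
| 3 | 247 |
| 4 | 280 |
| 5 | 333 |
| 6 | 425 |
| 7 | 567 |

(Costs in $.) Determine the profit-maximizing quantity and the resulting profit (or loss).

q = 5; profit = $57

Tabulate TR − TC: q=0: -175; q=1: -129; q=2: -73; q=3: -13; q=4: 32; q=5: 57; q=6: 43; q=7: -21.
Profit is maximized at q = 5. AVC there is 158/5 = $31.60 ≤ P, so producing beats shutting down (which would give -$175).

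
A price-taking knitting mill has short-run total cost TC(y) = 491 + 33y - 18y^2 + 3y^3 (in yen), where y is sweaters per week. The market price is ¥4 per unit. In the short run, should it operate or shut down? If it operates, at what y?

Shut down

Strip out fixed cost: VC = 33y - 18y^2 + 3y^3. Then AVC = 33 - 18y + 3y^2 and MC = 33 - 36y + 9y^2.
The AVC parabola has its vertex at y = 18/6 = 3, where AVC = 33 - 18·3 + 3·3^2 = ¥6.
P = ¥4 lies below min AVC = ¥6; no output level covers variable cost.
Best response: produce nothing and absorb the ¥491 fixed cost.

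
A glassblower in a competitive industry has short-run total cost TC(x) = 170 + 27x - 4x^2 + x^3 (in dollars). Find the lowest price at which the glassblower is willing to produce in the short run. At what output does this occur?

The shutdown price is the minimum of AVC. VC = 27x - 4x^2 + x^3, so AVC = 27 - 4x + x^2.
dAVC/dx = -4 + 2x = 0 gives x = 2. min AVC = 27 - 4·2 + 2^2 = 23.
So the shutdown price is $23.

$23 per unit, at x = 2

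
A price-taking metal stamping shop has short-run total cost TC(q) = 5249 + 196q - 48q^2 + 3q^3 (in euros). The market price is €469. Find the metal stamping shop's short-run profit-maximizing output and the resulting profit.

AVC = 196 - 48q + 3q^2; min AVC = €4 at q = 8. Since P = €469 ≥ min AVC, the firm produces.
With MC = 196 - 96q + 9q^2, P = MC on the upward-sloping part at q* = 13.
TR = 469·13 = 6097. TC = 5249 + 1027 = 6276. Profit = 6097 − 6276 = -€179.
Shutting down would mean losing the fixed cost of €5249, so operating at a loss of €179 is better by €5070.

Profit = -€179 at q = 13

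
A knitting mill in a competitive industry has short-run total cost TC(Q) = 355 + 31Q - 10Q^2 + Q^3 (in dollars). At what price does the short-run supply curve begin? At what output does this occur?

$6 per unit, at Q = 5

The shutdown price is the minimum of AVC. VC = 31Q - 10Q^2 + Q^3, so AVC = 31 - 10Q + Q^2.
dAVC/dQ = -10 + 2Q = 0 gives Q = 5. min AVC = 31 - 10·5 + 5^2 = 6.
The firm shuts down for any P below $6.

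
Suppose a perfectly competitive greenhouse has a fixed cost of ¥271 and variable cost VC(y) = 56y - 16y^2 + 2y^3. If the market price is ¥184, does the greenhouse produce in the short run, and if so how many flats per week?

From TC, MC = TC'(y) = 56 - 32y + 6y^2 and AVC = VC/y = 56 - 16y + 2y^2.
The AVC parabola has its vertex at y = 16/4 = 4, where AVC = 56 - 16·4 + 2·4^2 = ¥24.
P = ¥184 exceeds min AVC = ¥24, so the firm stays open.
Set P = MC: 184 = 56 - 32y + 6y^2 → -128 - 32y + 6y^2 = 0. The roots are y = -8/3 and y = 8; the profit-maximizing output is on the rising part of MC, so y* = 8.
Check: AVC at y = 8 is ¥56 ≤ P, so revenue covers variable cost.
Profit = P·y − TC = 184·8 − 719 = ¥753.

Produce at y = 8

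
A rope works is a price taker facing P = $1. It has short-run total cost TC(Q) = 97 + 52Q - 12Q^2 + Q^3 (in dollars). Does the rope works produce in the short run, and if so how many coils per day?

Strip out fixed cost: VC = 52Q - 12Q^2 + Q^3. Then AVC = 52 - 12Q + Q^2 and MC = 52 - 24Q + 3Q^2.
The AVC parabola has its vertex at Q = 12/2 = 6, where AVC = 52 - 12·6 + 6^2 = $16.
With P < min AVC ($1 < $16), every unit sold adds to the loss.
Shutting down limits the loss to fixed cost, $97.

Shut down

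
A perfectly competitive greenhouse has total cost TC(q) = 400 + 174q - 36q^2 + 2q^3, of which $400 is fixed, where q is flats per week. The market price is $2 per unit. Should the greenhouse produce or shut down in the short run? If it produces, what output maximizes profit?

From TC, MC = TC'(q) = 174 - 72q + 6q^2 and AVC = VC/q = 174 - 36q + 2q^2.
AVC is minimized where dAVC/dq = -36 + 4q = 0, at q = 9; min AVC = 174 - 36·9 + 2·9^2 = $12.
With P < min AVC ($2 < $12), every unit sold adds to the loss.
The firm minimizes its loss by shutting down and losing only its fixed cost of $400.

Shut down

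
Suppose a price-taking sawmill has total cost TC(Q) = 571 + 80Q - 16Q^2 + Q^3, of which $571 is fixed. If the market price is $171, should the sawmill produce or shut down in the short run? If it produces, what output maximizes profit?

Produce at Q = 13

Strip out fixed cost: VC = 80Q - 16Q^2 + Q^3. Then AVC = 80 - 16Q + Q^2 and MC = 80 - 32Q + 3Q^2.
AVC hits its minimum where MC = AVC, at Q = 8, giving min AVC = 80 - 16·8 + 8^2 = $16.
Since P = $171 ≥ min AVC = $16, price covers variable cost and the firm should produce.
Set P = MC: 171 = 80 - 32Q + 3Q^2 → -91 - 32Q + 3Q^2 = 0. The roots are Q = -7/3 and Q = 13; the profit-maximizing output is on the rising part of MC, so Q* = 13.
Check: AVC at Q = 13 is $41 ≤ P, so revenue covers variable cost.
Profit = P·Q − TC = 171·13 − 1104 = $1119.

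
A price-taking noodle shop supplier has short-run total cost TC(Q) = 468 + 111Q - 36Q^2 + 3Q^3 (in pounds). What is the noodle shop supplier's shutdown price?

£3 per unit

Short-run supply begins at min AVC. From VC = 111Q - 36Q^2 + 3Q^3, AVC = 111 - 36Q + 3Q^2.
At the minimum of AVC, MC = AVC. MC = 111 - 72Q + 9Q^2; setting MC = AVC gives 6Q^2 - 36Q = 0, so Q = 6. min AVC = 3.
The firm shuts down for any P below £3.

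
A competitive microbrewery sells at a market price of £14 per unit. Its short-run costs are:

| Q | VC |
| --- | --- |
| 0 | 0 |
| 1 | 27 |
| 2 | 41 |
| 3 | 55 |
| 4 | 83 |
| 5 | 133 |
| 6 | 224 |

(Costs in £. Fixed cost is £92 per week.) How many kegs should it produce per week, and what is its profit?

Q = 0 (shut down); profit = -£92

Compute π = P·Q − TC at each output: Q=0: -92; Q=1: -105; Q=2: -105; Q=3: -105; Q=4: -119; Q=5: -155; Q=6: -232.
Profit is highest at Q = 0. Equivalently, the lowest AVC in the table is 55/3 ≈ £18.33 at Q = 3, and P = £14 falls below it — price never covers variable cost, so the firm shuts down and loses only its fixed cost.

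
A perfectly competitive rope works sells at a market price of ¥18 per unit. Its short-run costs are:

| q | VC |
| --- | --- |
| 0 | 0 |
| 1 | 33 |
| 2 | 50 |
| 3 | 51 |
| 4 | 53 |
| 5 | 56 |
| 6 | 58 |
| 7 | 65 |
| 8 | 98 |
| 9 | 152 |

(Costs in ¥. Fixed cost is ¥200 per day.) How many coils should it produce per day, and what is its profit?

Compute π = P·q − TC at each output: q=0: -200; q=1: -215; q=2: -214; q=3: -197; q=4: -181; q=5: -166; q=6: -150; q=7: -139; q=8: -154; q=9: -190.
Profit is maximized at q = 7. AVC there is 65/7 = ¥9.29 ≤ P, so producing beats shutting down (which would give -¥200).

q = 7; profit = -¥139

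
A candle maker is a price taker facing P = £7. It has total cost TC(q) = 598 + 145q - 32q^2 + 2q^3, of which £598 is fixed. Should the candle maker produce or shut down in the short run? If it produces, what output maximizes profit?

From TC, MC = TC'(q) = 145 - 64q + 6q^2 and AVC = VC/q = 145 - 32q + 2q^2.
The AVC parabola has its vertex at q = 32/4 = 8, where AVC = 145 - 32·8 + 2·8^2 = £17.
Since P = £7 < min AVC = £17, price fails to cover variable cost at any output.
Best response: produce nothing and absorb the £598 fixed cost.

Shut down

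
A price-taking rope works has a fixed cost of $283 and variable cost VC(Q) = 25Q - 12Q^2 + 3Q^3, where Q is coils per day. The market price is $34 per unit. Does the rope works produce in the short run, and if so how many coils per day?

Produce at Q = 3

From TC, MC = TC'(Q) = 25 - 24Q + 9Q^2 and AVC = VC/Q = 25 - 12Q + 3Q^2.
The AVC parabola has its vertex at Q = 12/6 = 2, where AVC = 25 - 12·2 + 3·2^2 = $13.
P = $34 exceeds min AVC = $13, so the firm stays open.
P = MC gives -9 - 24Q + 9Q^2 = 0, with roots -1/3 and 3. Take the larger (rising MC): Q* = 3.
Check: AVC at Q = 3 is $16 ≤ P, so revenue covers variable cost.
Profit = P·Q − TC = 34·3 − 331 = -$229, a loss, but smaller than the $283 fixed cost the firm would lose by shutting down.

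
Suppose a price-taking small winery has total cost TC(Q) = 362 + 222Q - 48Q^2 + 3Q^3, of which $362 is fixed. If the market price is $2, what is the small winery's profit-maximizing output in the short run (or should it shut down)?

From TC, MC = TC'(Q) = 222 - 96Q + 9Q^2 and AVC = VC/Q = 222 - 48Q + 3Q^2.
AVC hits its minimum where MC = AVC, at Q = 8, giving min AVC = 222 - 48·8 + 3·8^2 = $30.
Since P = $2 < min AVC = $30, price fails to cover variable cost at any output.
Shutting down limits the loss to fixed cost, $362.

Shut down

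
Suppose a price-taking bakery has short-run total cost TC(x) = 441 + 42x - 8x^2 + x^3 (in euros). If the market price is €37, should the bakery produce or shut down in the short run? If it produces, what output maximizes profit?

Variable cost is VC = 42x - 8x^2 + x^3, so AVC = VC/x = 42 - 8x + x^2 and MC = dTC/dx = 42 - 16x + 3x^2.
The AVC parabola has its vertex at x = 8/2 = 4, where AVC = 42 - 8·4 + 4^2 = €26.
Since P = €37 ≥ min AVC = €26, price covers variable cost and the firm should produce.
P = MC gives 5 - 16x + 3x^2 = 0, with roots 1/3 and 5. Take the larger (rising MC): x* = 5.
Check: AVC at x = 5 is €27 ≤ P, so revenue covers variable cost.
Profit = P·x − TC = 37·5 − 576 = -€391, a loss, but smaller than the €441 fixed cost the firm would lose by shutting down.

Produce at x = 5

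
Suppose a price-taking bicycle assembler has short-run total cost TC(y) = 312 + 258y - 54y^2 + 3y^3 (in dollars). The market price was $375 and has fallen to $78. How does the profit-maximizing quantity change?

MC = 258 - 108y + 9y^2; the shutdown threshold is min AVC = $15 (at y = 9).
At P = $375 ≥ min AVC, set P = MC on the rising branch: y = 13.
At P = $78 ≥ min AVC, set P = MC: y = 10. The firm stays open but cuts output.

Output falls from 13 to 10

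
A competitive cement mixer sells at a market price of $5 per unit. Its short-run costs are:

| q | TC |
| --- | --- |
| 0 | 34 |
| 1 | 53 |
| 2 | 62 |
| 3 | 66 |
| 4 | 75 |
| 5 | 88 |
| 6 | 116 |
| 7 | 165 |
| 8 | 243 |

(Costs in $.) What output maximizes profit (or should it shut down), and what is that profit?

Profit at each row (π = 5q − TC): q=0: -34; q=1: -48; q=2: -52; q=3: -51; q=4: -55; q=5: -63; q=6: -86; q=7: -130; q=8: -203.
Profit is highest at q = 0. Equivalently, the lowest AVC in the table is 41/4 ≈ $10.25 at q = 4, and P = $5 falls below it — price never covers variable cost, so the firm shuts down and loses only its fixed cost.

q = 0 (shut down); profit = -$34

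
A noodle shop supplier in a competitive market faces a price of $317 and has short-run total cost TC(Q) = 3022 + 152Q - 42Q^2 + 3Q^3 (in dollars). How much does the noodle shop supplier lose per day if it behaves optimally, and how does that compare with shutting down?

AVC = 152 - 42Q + 3Q^2; min AVC = $5 at Q = 7. Since P = $317 ≥ min AVC, the firm produces.
MC = 152 - 84Q + 9Q^2. Setting P = MC and taking the root on the rising branch gives Q* = 11.
TR = 317·11 = 3487. TC = 3022 + 583 = 3605. Profit = 3487 − 3605 = -$118.
By producing, the firm covers all variable cost plus $2904 of fixed cost; shutting down would lose the full $3022.

Profit = -$118 at Q = 11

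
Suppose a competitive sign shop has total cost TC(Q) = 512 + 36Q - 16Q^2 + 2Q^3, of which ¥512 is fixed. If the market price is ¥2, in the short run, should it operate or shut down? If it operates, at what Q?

Shut down

From TC, MC = TC'(Q) = 36 - 32Q + 6Q^2 and AVC = VC/Q = 36 - 16Q + 2Q^2.
The AVC parabola has its vertex at Q = 16/4 = 4, where AVC = 36 - 16·4 + 2·4^2 = ¥4.
P = ¥2 lies below min AVC = ¥4; no output level covers variable cost.
Shutting down limits the loss to fixed cost, ¥512.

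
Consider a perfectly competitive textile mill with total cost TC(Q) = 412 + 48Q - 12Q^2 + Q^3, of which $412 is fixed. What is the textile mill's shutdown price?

$12 per unit

The shutdown price is the minimum of AVC. VC = 48Q - 12Q^2 + Q^3, so AVC = 48 - 12Q + Q^2.
At the minimum of AVC, MC = AVC. MC = 48 - 24Q + 3Q^2; setting MC = AVC gives 2Q^2 - 12Q = 0, so Q = 6. min AVC = 12.
So the shutdown price is $12.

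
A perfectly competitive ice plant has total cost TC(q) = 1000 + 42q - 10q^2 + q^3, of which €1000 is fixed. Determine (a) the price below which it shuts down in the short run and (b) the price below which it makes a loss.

Shutdown price = €17; break-even price = €142

Shutdown price = min AVC. AVC = 42 - 10q + q^2, with vertex at q = 5 and minimum €17.
ATC = 1000/q + 42 - 10q + q^2. Setting dATC/dq = −1000/q^2 − 10 + 2q = 0 gives q = 10 (since 2·10^3 − 10·10^2 = 1000).
min ATC = 1000/10 + 42 − 10·10 + 10^2 = €142. That is the break-even price.
Between these two prices the firm operates at a loss; above €142 it earns a profit.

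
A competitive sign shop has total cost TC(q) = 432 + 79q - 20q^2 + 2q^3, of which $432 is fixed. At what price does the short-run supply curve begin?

The firm shuts down when price falls below the minimum of average variable cost. AVC = VC/q = 79 - 20q + 2q^2.
dAVC/dq = -20 + 4q = 0 gives q = 5. min AVC = 79 - 20·5 + 2·5^2 = 29.
So the shutdown price is $29.

$29 per unit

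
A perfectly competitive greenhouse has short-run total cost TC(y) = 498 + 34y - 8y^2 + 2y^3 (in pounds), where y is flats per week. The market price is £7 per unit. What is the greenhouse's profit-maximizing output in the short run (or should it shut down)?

Shut down

Strip out fixed cost: VC = 34y - 8y^2 + 2y^3. Then AVC = 34 - 8y + 2y^2 and MC = 34 - 16y + 6y^2.
The AVC parabola has its vertex at y = 8/4 = 2, where AVC = 34 - 8·2 + 2·2^2 = £26.
Since P = £7 < min AVC = £26, price fails to cover variable cost at any output.
Shutting down limits the loss to fixed cost, £498.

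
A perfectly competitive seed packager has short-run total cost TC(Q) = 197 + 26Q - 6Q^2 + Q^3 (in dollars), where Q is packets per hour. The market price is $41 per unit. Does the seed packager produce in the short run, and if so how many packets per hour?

Produce at Q = 5

Strip out fixed cost: VC = 26Q - 6Q^2 + Q^3. Then AVC = 26 - 6Q + Q^2 and MC = 26 - 12Q + 3Q^2.
AVC is minimized where dAVC/dQ = -6 + 2Q = 0, at Q = 3; min AVC = 26 - 6·3 + 3^2 = $17.
P = $41 exceeds min AVC = $17, so the firm stays open.
P = MC gives -15 - 12Q + 3Q^2 = 0, with roots -1 and 5. Take the larger (rising MC): Q* = 5.
Check: AVC at Q = 5 is $21 ≤ P, so revenue covers variable cost.
Profit = P·Q − TC = 41·5 − 302 = -$97, a loss, but smaller than the $197 fixed cost the firm would lose by shutting down.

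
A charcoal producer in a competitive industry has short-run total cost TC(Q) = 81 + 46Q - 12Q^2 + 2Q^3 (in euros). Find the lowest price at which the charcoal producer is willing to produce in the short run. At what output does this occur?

€28 per unit, at Q = 3

Short-run supply begins at min AVC. From VC = 46Q - 12Q^2 + 2Q^3, AVC = 46 - 12Q + 2Q^2.
dAVC/dQ = -12 + 4Q = 0 gives Q = 3. min AVC = 46 - 12·3 + 2·3^2 = 28.
So the shutdown price is €28.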